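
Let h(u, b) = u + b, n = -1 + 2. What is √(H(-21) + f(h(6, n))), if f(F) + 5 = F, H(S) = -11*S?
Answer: √233 ≈ 15.264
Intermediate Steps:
n = 1
h(u, b) = b + u
f(F) = -5 + F
√(H(-21) + f(h(6, n))) = √(-11*(-21) + (-5 + (1 + 6))) = √(231 + (-5 + 7)) = √(231 + 2) = √233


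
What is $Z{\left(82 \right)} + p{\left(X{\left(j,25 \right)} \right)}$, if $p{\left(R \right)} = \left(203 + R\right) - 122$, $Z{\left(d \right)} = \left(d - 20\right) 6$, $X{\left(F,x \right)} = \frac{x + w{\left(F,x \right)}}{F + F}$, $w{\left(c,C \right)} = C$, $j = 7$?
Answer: $\frac{3196}{7} \approx 456.57$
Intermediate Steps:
$X{\left(F,x \right)} = \frac{x}{F}$ ($X{\left(F,x \right)} = \frac{x + x}{F + F} = \frac{2 x}{2 F} = 2 x \frac{1}{2 F} = \frac{x}{F}$)
$Z{\left(d \right)} = -120 + 6 d$ ($Z{\left(d \right)} = \left(-20 + d\right) 6 = -120 + 6 d$)
$p{\left(R \right)} = 81 + R$
$Z{\left(82 \right)} + p{\left(X{\left(j,25 \right)} \right)} = \left(-120 + 6 \cdot 82\right) + \left(81 + \frac{25}{7}\right) = \left(-120 + 492\right) + \left(81 + 25 \cdot \frac{1}{7}\right) = 372 + \left(81 + \frac{25}{7}\right) = 372 + \frac{592}{7} = \frac{3196}{7}$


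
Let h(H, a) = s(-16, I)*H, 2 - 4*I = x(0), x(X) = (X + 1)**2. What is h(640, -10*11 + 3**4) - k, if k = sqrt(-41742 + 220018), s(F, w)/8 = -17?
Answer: -87040 - 2*sqrt(44569) ≈ -87462.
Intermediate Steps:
x(X) = (1 + X)**2
I = 1/4 (I = 1/2 - (1 + 0)**2/4 = 1/2 - 1/4*1**2 = 1/2 - 1/4*1 = 1/2 - 1/4 = 1/4 ≈ 0.25000)
s(F, w) = -136 (s(F, w) = 8*(-17) = -136)
h(H, a) = -136*H
k = 2*sqrt(44569) (k = sqrt(178276) = 2*sqrt(44569) ≈ 422.23)
h(640, -10*11 + 3**4) - k = -136*640 - 2*sqrt(44569) = -87040 - 2*sqrt(44569)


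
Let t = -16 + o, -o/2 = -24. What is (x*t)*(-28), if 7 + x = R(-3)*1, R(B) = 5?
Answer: 1792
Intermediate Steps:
o = 48 (o = -2*(-24) = 48)
t = 32 (t = -16 + 48 = 32)
x = -2 (x = -7 + 5*1 = -7 + 5 = -2)
(x*t)*(-28) = -2*32*(-28) = -64*(-28) = 1792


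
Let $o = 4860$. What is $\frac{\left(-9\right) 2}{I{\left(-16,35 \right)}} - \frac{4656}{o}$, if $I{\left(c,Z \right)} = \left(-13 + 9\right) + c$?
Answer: $- \frac{47}{810} \approx -0.058025$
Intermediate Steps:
$I{\left(c,Z \right)} = -4 + c$
$\frac{\left(-9\right) 2}{I{\left(-16,35 \right)}} - \frac{4656}{o} = \frac{\left(-9\right) 2}{-4 - 16} - \frac{4656}{4860} = - \frac{18}{-20} - \frac{388}{405} = \left(-18\right) \left(- \frac{1}{20}\right) - \frac{388}{405} = \frac{9}{10} - \frac{388}{405} = - \frac{47}{810}$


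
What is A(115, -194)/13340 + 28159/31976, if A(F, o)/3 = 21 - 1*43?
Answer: 93382661/106639960 ≈ 0.87568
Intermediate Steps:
A(F, o) = -66 (A(F, o) = 3*(21 - 1*43) = 3*(21 - 43) = 3*(-22) = -66)
A(115, -194)/13340 + 28159/31976 = -66/13340 + 28159/31976 = -66*1/13340 + 28159*(1/31976) = -33/6670 + 28159/31976 = 93382661/106639960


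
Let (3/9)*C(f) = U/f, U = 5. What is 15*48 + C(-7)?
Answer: 5025/7 ≈ 717.86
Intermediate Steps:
C(f) = 15/f (C(f) = 3*(5/f) = 15/f)
15*48 + C(-7) = 15*48 + 15/(-7) = 720 + 15*(-⅐) = 720 - 15/7 = 5025/7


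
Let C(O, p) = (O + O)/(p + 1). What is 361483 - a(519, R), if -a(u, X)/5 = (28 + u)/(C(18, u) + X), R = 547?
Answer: 25708665027/71119 ≈ 3.6149e+5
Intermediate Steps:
C(O, p) = 2*O/(1 + p) (C(O, p) = (2*O)/(1 + p) = 2*O/(1 + p))
a(u, X) = -5*(28 + u)/(X + 36/(1 + u)) (a(u, X) = -5*(28 + u)/(2*18/(1 + u) + X) = -5*(28 + u)/(36/(1 + u) + X) = -5*(28 + u)/(X + 36/(1 + u)))
361483 - a(519, R) = 361483 - (-5)*(1 + 519)*(28 + 519)/(36 + 547*(1 + 519)) = 361483 - (-5)*520*547/(36 + 547*520) = 361483 - (-5)*520*547/(36 + 284440) = 361483 - (-5)*520*547/284476 = 361483 - 1*(-355550/71119) = 361483 + 355550/71119 = 25708665027/71119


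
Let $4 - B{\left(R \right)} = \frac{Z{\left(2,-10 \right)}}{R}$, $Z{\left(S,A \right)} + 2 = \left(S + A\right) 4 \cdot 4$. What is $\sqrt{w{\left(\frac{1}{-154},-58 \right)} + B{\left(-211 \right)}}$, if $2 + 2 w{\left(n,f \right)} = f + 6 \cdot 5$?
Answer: $\frac{i \sqrt{517161}}{211} \approx 3.4082 i$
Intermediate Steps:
$w{\left(n,f \right)} = 14 + \frac{f}{2}$ ($w{\left(n,f \right)} = -1 + \frac{f + 6 \cdot 5}{2} = -1 + \frac{f + 30}{2} = -1 + \frac{30 + f}{2} = -1 + \left(15 + \frac{f}{2}\right) = 14 + \frac{f}{2}$)
$Z{\left(S,A \right)} = -2 + 16 A + 16 S$ ($Z{\left(S,A \right)} = -2 + \left(S + A\right) 4 \cdot 4 = -2 + \left(A + S\right) 16 = -2 + \left(16 A + 16 S\right) = -2 + 16 A + 16 S$)
$B{\left(R \right)} = 4 + \frac{130}{R}$ ($B{\left(R \right)} = 4 - \frac{-2 + 16 \left(-10\right) + 16 \cdot 2}{R} = 4 - \frac{-2 - 160 + 32}{R} = 4 - - \frac{130}{R} = 4 + \frac{130}{R}$)
$\sqrt{w{\left(\frac{1}{-154},-58 \right)} + B{\left(-211 \right)}} = \sqrt{\left(14 + \frac{1}{2} \left(-58\right)\right) + \left(4 + \frac{130}{-211}\right)} = \sqrt{\left(14 - 29\right) + \left(4 + 130 \left(- \frac{1}{211}\right)\right)} = \sqrt{-15 + \left(4 - \frac{130}{211}\right)} = \sqrt{-15 + \frac{714}{211}} = \sqrt{- \frac{2451}{211}} = \frac{i \sqrt{517161}}{211}$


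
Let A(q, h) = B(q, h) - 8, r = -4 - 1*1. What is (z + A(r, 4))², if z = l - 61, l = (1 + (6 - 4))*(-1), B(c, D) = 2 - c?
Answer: 4225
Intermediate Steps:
l = -3 (l = (1 + 2)*(-1) = 3*(-1) = -3)
r = -5 (r = -4 - 1 = -5)
A(q, h) = -6 - q (A(q, h) = (2 - q) - 8 = -6 - q)
z = -64 (z = -3 - 61 = -64)
(z + A(r, 4))² = (-64 + (-6 - 1*(-5)))² = (-64 + (-6 + 5))² = (-64 - 1)² = (-65)² = 4225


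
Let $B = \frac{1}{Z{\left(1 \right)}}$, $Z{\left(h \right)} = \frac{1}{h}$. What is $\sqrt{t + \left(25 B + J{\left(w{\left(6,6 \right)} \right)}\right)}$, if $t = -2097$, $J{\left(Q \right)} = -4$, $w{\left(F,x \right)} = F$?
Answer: $2 i \sqrt{519} \approx 45.563 i$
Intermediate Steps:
$B = 1$ ($B = \frac{1}{1^{-1}} = 1^{-1} = 1$)
$\sqrt{t + \left(25 B + J{\left(w{\left(6,6 \right)} \right)}\right)} = \sqrt{-2097 + \left(25 \cdot 1 - 4\right)} = \sqrt{-2097 + \left(25 - 4\right)} = \sqrt{-2097 + 21} = \sqrt{-2076} = 2 i \sqrt{519}$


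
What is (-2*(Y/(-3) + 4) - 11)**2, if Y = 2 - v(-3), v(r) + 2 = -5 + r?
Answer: 121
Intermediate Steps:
v(r) = -7 + r (v(r) = -2 + (-5 + r) = -7 + r)
Y = 12 (Y = 2 - (-7 - 3) = 2 - 1*(-10) = 2 + 10 = 12)
(-2*(Y/(-3) + 4) - 11)**2 = (-2*(12/(-3) + 4) - 11)**2 = (-2*(12*(-1/3) + 4) - 11)**2 = (-2*(-4 + 4) - 11)**2 = (-2*0 - 11)**2 = (0 - 11)**2 = (-11)**2 = 121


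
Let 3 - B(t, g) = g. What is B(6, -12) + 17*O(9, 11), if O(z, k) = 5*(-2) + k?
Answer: 32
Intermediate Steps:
B(t, g) = 3 - g
O(z, k) = -10 + k
B(6, -12) + 17*O(9, 11) = (3 - 1*(-12)) + 17*(-10 + 11) = (3 + 12) + 17*1 = 15 + 17 = 32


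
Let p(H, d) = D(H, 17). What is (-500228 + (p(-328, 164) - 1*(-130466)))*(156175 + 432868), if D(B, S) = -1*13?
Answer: -217813375325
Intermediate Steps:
D(B, S) = -13
p(H, d) = -13
(-500228 + (p(-328, 164) - 1*(-130466)))*(156175 + 432868) = (-500228 + (-13 - 1*(-130466)))*(156175 + 432868) = (-500228 + (-13 + 130466))*589043 = (-500228 + 130453)*589043 = -369775*589043 = -217813375325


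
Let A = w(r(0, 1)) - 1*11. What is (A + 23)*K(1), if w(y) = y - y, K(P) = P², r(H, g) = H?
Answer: 12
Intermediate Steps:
w(y) = 0
A = -11 (A = 0 - 1*11 = 0 - 11 = -11)
(A + 23)*K(1) = (-11 + 23)*1² = 12*1 = 12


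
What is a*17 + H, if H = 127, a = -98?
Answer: -1539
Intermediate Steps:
a*17 + H = -98*17 + 127 = -1666 + 127 = -1539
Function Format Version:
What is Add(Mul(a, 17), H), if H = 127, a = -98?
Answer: -1539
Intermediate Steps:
Add(Mul(a, 17), H) = Add(Mul(-98, 17), 127) = Add(-1666, 127) = -1539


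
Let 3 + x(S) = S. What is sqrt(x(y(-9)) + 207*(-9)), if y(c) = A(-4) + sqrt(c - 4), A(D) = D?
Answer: sqrt(-1870 + I*sqrt(13)) ≈ 0.0417 + 43.244*I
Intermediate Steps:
y(c) = -4 + sqrt(-4 + c) (y(c) = -4 + sqrt(c - 4) = -4 + sqrt(-4 + c))
x(S) = -3 + S
sqrt(x(y(-9)) + 207*(-9)) = sqrt((-3 + (-4 + sqrt(-4 - 9))) + 207*(-9)) = sqrt((-3 + (-4 + sqrt(-13))) - 1863) = sqrt((-3 + (-4 + I*sqrt(13))) - 1863) = sqrt((-7 + I*sqrt(13)) - 1863) = sqrt(-1870 + I*sqrt(13))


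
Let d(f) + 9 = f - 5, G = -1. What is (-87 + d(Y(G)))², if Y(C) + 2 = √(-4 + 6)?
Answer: (103 - √2)² ≈ 10320.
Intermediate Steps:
Y(C) = -2 + √2 (Y(C) = -2 + √(-4 + 6) = -2 + √2)
d(f) = -14 + f (d(f) = -9 + (f - 5) = -9 + (-5 + f) = -14 + f)
(-87 + d(Y(G)))² = (-87 + (-14 + (-2 + √2)))² = (-87 + (-16 + √2))² = (-103 + √2)²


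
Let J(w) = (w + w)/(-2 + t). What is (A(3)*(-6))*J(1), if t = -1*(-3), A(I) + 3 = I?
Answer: 0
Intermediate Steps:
A(I) = -3 + I
t = 3
J(w) = 2*w (J(w) = (w + w)/(-2 + 3) = (2*w)/1 = (2*w)*1 = 2*w)
(A(3)*(-6))*J(1) = ((-3 + 3)*(-6))*(2*1) = (0*(-6))*2 = 0*2 = 0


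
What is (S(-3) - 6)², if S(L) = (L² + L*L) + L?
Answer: 81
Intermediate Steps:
S(L) = L + 2*L² (S(L) = (L² + L²) + L = 2*L² + L = L + 2*L²)
(S(-3) - 6)² = (-3*(1 + 2*(-3)) - 6)² = (-3*(1 - 6) - 6)² = (-3*(-5) - 6)² = (15 - 6)² = 9² = 81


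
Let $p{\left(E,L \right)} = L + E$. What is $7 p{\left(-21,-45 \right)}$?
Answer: $-462$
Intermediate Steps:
$p{\left(E,L \right)} = E + L$
$7 p{\left(-21,-45 \right)} = 7 \left(-21 - 45\right) = 7 \left(-66\right) = -462$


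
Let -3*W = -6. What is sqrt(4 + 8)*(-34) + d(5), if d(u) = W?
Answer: 2 - 68*sqrt(3) ≈ -115.78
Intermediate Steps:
W = 2 (W = -1/3*(-6) = 2)
d(u) = 2
sqrt(4 + 8)*(-34) + d(5) = sqrt(4 + 8)*(-34) + 2 = sqrt(12)*(-34) + 2 = (2*sqrt(3))*(-34) + 2 = -68*sqrt(3) + 2 = 2 - 68*sqrt(3)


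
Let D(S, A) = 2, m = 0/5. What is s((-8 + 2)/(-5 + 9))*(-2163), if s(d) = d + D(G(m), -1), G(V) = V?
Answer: -2163/2 ≈ -1081.5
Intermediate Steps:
m = 0 (m = 0*(1/5) = 0)
s(d) = 2 + d (s(d) = d + 2 = 2 + d)
s((-8 + 2)/(-5 + 9))*(-2163) = (2 + (-8 + 2)/(-5 + 9))*(-2163) = (2 - 6/4)*(-2163) = (2 - 6*1/4)*(-2163) = (2 - 3/2)*(-2163) = (1/2)*(-2163) = -2163/2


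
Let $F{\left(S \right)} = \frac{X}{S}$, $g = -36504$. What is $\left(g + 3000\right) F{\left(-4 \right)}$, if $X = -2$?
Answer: $-16752$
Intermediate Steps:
$F{\left(S \right)} = - \frac{2}{S}$
$\left(g + 3000\right) F{\left(-4 \right)} = \left(-36504 + 3000\right) \left(- \frac{2}{-4}\right) = - 33504 \left(\left(-2\right) \left(- \frac{1}{4}\right)\right) = \left(-33504\right) \frac{1}{2} = -16752$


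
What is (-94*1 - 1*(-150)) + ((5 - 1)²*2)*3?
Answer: 152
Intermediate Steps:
(-94*1 - 1*(-150)) + ((5 - 1)²*2)*3 = (-94 + 150) + (4²*2)*3 = 56 + (16*2)*3 = 56 + 32*3 = 56 + 96 = 152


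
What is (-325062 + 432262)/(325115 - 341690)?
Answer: -4288/663 ≈ -6.4676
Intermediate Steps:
(-325062 + 432262)/(325115 - 341690) = 107200/(-16575) = 107200*(-1/16575) = -4288/663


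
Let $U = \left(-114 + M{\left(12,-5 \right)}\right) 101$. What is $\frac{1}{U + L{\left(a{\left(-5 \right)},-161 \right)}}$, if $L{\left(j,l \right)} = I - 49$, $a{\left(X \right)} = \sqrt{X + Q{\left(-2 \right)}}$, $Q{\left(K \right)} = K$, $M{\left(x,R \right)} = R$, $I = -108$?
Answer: $- \frac{1}{12176} \approx -8.2129 \cdot 10^{-5}$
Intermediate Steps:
$a{\left(X \right)} = \sqrt{-2 + X}$ ($a{\left(X \right)} = \sqrt{X - 2} = \sqrt{-2 + X}$)
$L{\left(j,l \right)} = -157$ ($L{\left(j,l \right)} = -108 - 49 = -157$)
$U = -12019$ ($U = \left(-114 - 5\right) 101 = \left(-119\right) 101 = -12019$)
$\frac{1}{U + L{\left(a{\left(-5 \right)},-161 \right)}} = \frac{1}{-12019 - 157} = \frac{1}{-12176} = - \frac{1}{12176}$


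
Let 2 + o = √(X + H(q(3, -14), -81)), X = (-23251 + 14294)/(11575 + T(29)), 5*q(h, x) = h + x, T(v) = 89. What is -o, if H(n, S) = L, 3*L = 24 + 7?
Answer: 2 - √111571/108 ≈ -1.0928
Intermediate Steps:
q(h, x) = h/5 + x/5 (q(h, x) = (h + x)/5 = h/5 + x/5)
L = 31/3 (L = (24 + 7)/3 = (⅓)*31 = 31/3 ≈ 10.333)
H(n, S) = 31/3
X = -8957/11664 (X = (-23251 + 14294)/(11575 + 89) = -8957/11664 ≈ -0.76792)
o = -2 + √111571/108 (o = -2 + √(-8957/11664 + 31/3) = -2 + √(111571/11664) = -2 + √111571/108 ≈ 1.0928)
-o = -(-2 + √111571/108) = 2 - √111571/108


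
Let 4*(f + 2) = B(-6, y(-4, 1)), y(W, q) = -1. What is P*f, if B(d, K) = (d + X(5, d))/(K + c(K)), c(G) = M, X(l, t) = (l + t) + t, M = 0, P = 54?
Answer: 135/2 ≈ 67.500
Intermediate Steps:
X(l, t) = l + 2*t
c(G) = 0
B(d, K) = (5 + 3*d)/K (B(d, K) = (d + (5 + 2*d))/(K + 0) = (5 + 3*d)/K)
f = 5/4 (f = -2 + ((5 + 3*(-6))/(-1))/4 = -2 + (-(5 - 18))/4 = -2 + (-1*(-13))/4 = -2 + (¼)*13 = -2 + 13/4 = 5/4 ≈ 1.2500)
P*f = 54*(5/4) = 135/2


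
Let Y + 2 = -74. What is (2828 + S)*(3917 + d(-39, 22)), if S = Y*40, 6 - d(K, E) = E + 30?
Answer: -820652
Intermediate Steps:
d(K, E) = -24 - E (d(K, E) = 6 - (E + 30) = 6 - (30 + E) = 6 + (-30 - E) = -24 - E)
Y = -76 (Y = -2 - 74 = -76)
S = -3040 (S = -76*40 = -3040)
(2828 + S)*(3917 + d(-39, 22)) = (2828 - 3040)*(3917 + (-24 - 1*22)) = -212*(3917 + (-24 - 22)) = -212*(3917 - 46) = -212*3871 = -820652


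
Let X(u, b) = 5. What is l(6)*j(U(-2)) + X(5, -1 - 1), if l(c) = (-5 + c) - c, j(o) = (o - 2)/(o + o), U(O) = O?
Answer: 0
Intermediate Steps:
j(o) = (-2 + o)/(2*o) (j(o) = (-2 + o)/((2*o)) = (-2 + o)*(1/(2*o)) = (-2 + o)/(2*o))
l(c) = -5
l(6)*j(U(-2)) + X(5, -1 - 1) = -5*(-2 - 2)/(2*(-2)) + 5 = -5*(-1)*(-4)/(2*2) + 5 = -5*1 + 5 = -5 + 5 = 0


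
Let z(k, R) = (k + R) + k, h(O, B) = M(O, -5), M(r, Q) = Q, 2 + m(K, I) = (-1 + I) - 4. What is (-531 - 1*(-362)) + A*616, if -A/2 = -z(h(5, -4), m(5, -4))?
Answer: -26041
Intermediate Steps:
m(K, I) = -7 + I (m(K, I) = -2 + ((-1 + I) - 4) = -2 + (-5 + I) = -7 + I)
h(O, B) = -5
z(k, R) = R + 2*k (z(k, R) = (R + k) + k = R + 2*k)
A = -42 (A = -(-2)*((-7 - 4) + 2*(-5)) = -(-2)*(-11 - 10) = -(-2)*(-21) = -2*21 = -42)
(-531 - 1*(-362)) + A*616 = (-531 - 1*(-362)) - 42*616 = (-531 + 362) - 25872 = -169 - 25872 = -26041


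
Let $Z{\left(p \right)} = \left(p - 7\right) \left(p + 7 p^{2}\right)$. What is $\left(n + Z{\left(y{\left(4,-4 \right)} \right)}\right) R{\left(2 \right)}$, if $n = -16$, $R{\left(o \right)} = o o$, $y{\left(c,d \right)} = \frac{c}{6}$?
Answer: $- \frac{4312}{27} \approx -159.7$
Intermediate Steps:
$y{\left(c,d \right)} = \frac{c}{6}$ ($y{\left(c,d \right)} = c \frac{1}{6} = \frac{c}{6}$)
$R{\left(o \right)} = o^{2}$
$Z{\left(p \right)} = \left(-7 + p\right) \left(p + 7 p^{2}\right)$
$\left(n + Z{\left(y{\left(4,-4 \right)} \right)}\right) R{\left(2 \right)} = \left(-16 + \frac{1}{6} \cdot 4 \left(-7 - 48 \cdot \frac{1}{6} \cdot 4 + 7 \left(\frac{1}{6} \cdot 4\right)^{2}\right)\right) 2^{2} = \left(-16 + \frac{2 \left(-7 - 32 + 7 \left(\frac{2}{3}\right)^{2}\right)}{3}\right) 4 = \left(-16 + \frac{2 \left(-7 - 32 + 7 \cdot \frac{4}{9}\right)}{3}\right) 4 = \left(-16 + \frac{2 \left(-7 - 32 + \frac{28}{9}\right)}{3}\right) 4 = \left(-16 + \frac{2}{3} \left(- \frac{323}{9}\right)\right) 4 = \left(-16 - \frac{646}{27}\right) 4 = \left(- \frac{1078}{27}\right) 4 = - \frac{4312}{27}$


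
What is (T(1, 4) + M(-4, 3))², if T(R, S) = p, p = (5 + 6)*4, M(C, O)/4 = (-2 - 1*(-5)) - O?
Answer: 1936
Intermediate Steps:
M(C, O) = 12 - 4*O (M(C, O) = 4*((-2 - 1*(-5)) - O) = 4*((-2 + 5) - O) = 4*(3 - O) = 12 - 4*O)
p = 44 (p = 11*4 = 44)
T(R, S) = 44
(T(1, 4) + M(-4, 3))² = (44 + (12 - 4*3))² = (44 + (12 - 12))² = (44 + 0)² = 44² = 1936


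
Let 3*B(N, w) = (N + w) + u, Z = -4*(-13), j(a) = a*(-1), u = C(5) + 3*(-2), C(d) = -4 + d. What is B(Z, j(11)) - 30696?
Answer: -30684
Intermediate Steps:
u = -5 (u = (-4 + 5) + 3*(-2) = 1 - 6 = -5)
j(a) = -a
Z = 52
B(N, w) = -5/3 + N/3 + w/3 (B(N, w) = ((N + w) - 5)/3 = (-5 + N + w)/3 = -5/3 + N/3 + w/3)
B(Z, j(11)) - 30696 = (-5/3 + (⅓)*52 + (-1*11)/3) - 30696 = (-5/3 + 52/3 + (⅓)*(-11)) - 30696 = (-5/3 + 52/3 - 11/3) - 30696 = 12 - 30696 = -30684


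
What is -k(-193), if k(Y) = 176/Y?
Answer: 176/193 ≈ 0.91192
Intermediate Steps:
-k(-193) = -176/(-193) = -176*(-1)/193 = -1*(-176/193) = 176/193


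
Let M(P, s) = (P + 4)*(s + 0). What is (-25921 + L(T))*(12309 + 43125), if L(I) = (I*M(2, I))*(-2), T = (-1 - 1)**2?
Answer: -1447548042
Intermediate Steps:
M(P, s) = s*(4 + P) (M(P, s) = (4 + P)*s = s*(4 + P))
T = 4 (T = (-2)**2 = 4)
L(I) = -12*I**2 (L(I) = (I*(I*(4 + 2)))*(-2) = (I*(I*6))*(-2) = (I*(6*I))*(-2) = (6*I**2)*(-2) = -12*I**2)
(-25921 + L(T))*(12309 + 43125) = (-25921 - 12*4**2)*(12309 + 43125) = (-25921 - 12*16)*55434 = (-25921 - 192)*55434 = -26113*55434 = -1447548042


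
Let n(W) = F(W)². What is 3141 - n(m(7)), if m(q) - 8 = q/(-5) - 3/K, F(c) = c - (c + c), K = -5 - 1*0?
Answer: 77229/25 ≈ 3089.2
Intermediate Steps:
K = -5 (K = -5 + 0 = -5)
F(c) = -c (F(c) = c - 2*c = -c)
m(q) = 43/5 - q/5 (m(q) = 8 + (q/(-5) - 3/(-5)) = 8 + (q*(-⅕) - 3*(-⅕)) = 8 + (-q/5 + ⅗) = 8 + (⅗ - q/5) = 43/5 - q/5)
n(W) = W² (n(W) = (-W)² = W²)
3141 - n(m(7)) = 3141 - (43/5 - ⅕*7)² = 3141 - (43/5 - 7/5)² = 3141 - (36/5)² = 3141 - 1*1296/25 = 3141 - 1296/25 = 77229/25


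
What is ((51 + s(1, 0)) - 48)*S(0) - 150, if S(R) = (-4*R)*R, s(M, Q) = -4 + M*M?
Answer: -150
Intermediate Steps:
s(M, Q) = -4 + M²
S(R) = -4*R²
((51 + s(1, 0)) - 48)*S(0) - 150 = ((51 + (-4 + 1²)) - 48)*(-4*0²) - 150 = ((51 + (-4 + 1)) - 48)*(-4*0) - 150 = ((51 - 3) - 48)*0 - 150 = (48 - 48)*0 - 150 = 0*0 - 150 = 0 - 150 = -150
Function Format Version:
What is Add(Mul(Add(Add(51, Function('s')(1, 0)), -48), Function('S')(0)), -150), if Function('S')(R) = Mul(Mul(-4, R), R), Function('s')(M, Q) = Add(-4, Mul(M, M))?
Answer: -150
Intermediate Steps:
Function('s')(M, Q) = Add(-4, Pow(M, 2))
Function('S')(R) = Mul(-4, Pow(R, 2))
Add(Mul(Add(Add(51, Function('s')(1, 0)), -48), Function('S')(0)), -150) = Add(Mul(Add(Add(51, Add(-4, Pow(1, 2))), -48), Mul(-4, Pow(0, 2))), -150) = Add(Mul(Add(Add(51, Add(-4, 1)), -48), Mul(-4, 0)), -150) = Add(Mul(Add(Add(51, -3), -48), 0), -150) = Add(Mul(Add(48, -48), 0), -150) = Add(Mul(0, 0), -150) = Add(0, -150) = -150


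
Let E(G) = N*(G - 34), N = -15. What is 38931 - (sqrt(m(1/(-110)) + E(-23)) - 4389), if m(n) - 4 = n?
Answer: 43320 - sqrt(10393790)/110 ≈ 43291.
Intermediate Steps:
E(G) = 510 - 15*G (E(G) = -15*(G - 34) = -15*(-34 + G) = 510 - 15*G)
m(n) = 4 + n
38931 - (sqrt(m(1/(-110)) + E(-23)) - 4389) = 38931 - (sqrt((4 + 1/(-110)) + (510 - 15*(-23))) - 4389) = 38931 - (sqrt((4 - 1/110) + (510 + 345)) - 4389) = 38931 - (sqrt(439/110 + 855) - 4389) = 38931 - (sqrt(94489/110) - 4389) = 38931 - (sqrt(10393790)/110 - 4389) = 38931 - (-4389 + sqrt(10393790)/110) = 38931 + (4389 - sqrt(10393790)/110) = 43320 - sqrt(10393790)/110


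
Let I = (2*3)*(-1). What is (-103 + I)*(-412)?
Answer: 44908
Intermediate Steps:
I = -6 (I = 6*(-1) = -6)
(-103 + I)*(-412) = (-103 - 6)*(-412) = -109*(-412) = 44908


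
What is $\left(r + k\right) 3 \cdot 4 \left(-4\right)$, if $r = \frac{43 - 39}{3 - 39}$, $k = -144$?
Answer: $\frac{20752}{3} \approx 6917.3$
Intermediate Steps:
$r = - \frac{1}{9}$ ($r = \frac{4}{-36} = 4 \left(- \frac{1}{36}\right) = - \frac{1}{9} \approx -0.11111$)
$\left(r + k\right) 3 \cdot 4 \left(-4\right) = \left(- \frac{1}{9} - 144\right) 3 \cdot 4 \left(-4\right) = - \frac{1297 \cdot 12 \left(-4\right)}{9} = \left(- \frac{1297}{9}\right) \left(-48\right) = \frac{20752}{3}$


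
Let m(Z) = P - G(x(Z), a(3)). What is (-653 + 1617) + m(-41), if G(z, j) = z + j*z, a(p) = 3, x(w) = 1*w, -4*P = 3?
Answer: 4509/4 ≈ 1127.3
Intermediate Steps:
P = -¾ (P = -¼*3 = -¾ ≈ -0.75000)
x(w) = w
m(Z) = -¾ - 4*Z (m(Z) = -¾ - Z*(1 + 3) = -¾ - Z*4 = -¾ - 4*Z)
(-653 + 1617) + m(-41) = (-653 + 1617) + (-¾ - 4*(-41)) = 964 + (-¾ + 164) = 964 + 653/4 = 4509/4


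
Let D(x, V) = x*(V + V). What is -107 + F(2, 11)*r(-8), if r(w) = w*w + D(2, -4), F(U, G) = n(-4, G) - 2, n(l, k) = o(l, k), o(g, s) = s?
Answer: 325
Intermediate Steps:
D(x, V) = 2*V*x (D(x, V) = x*(2*V) = 2*V*x)
n(l, k) = k
F(U, G) = -2 + G (F(U, G) = G - 2 = -2 + G)
r(w) = -16 + w**2 (r(w) = w*w + 2*(-4)*2 = w**2 - 16 = -16 + w**2)
-107 + F(2, 11)*r(-8) = -107 + (-2 + 11)*(-16 + (-8)**2) = -107 + 9*(-16 + 64) = -107 + 9*48 = -107 + 432 = 325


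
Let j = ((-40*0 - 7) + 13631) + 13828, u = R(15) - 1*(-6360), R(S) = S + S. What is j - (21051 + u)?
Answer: 11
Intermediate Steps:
R(S) = 2*S
u = 6390 (u = 2*15 - 1*(-6360) = 30 + 6360 = 6390)
j = 27452 (j = ((0 - 7) + 13631) + 13828 = (-7 + 13631) + 13828 = 13624 + 13828 = 27452)
j - (21051 + u) = 27452 - (21051 + 6390) = 27452 - 1*27441 = 27452 - 27441 = 11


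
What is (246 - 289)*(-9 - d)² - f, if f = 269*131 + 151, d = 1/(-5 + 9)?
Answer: -625107/16 ≈ -39069.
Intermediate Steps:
d = ¼ (d = 1/4 = ¼ ≈ 0.25000)
f = 35390 (f = 35239 + 151 = 35390)
(246 - 289)*(-9 - d)² - f = (246 - 289)*(-9 - 1*¼)² - 1*35390 = -43*(-9 - ¼)² - 35390 = -43*(-37/4)² - 35390 = -43*1369/16 - 35390 = -58867/16 - 35390 = -625107/16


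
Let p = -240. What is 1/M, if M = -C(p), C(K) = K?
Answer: 1/240 ≈ 0.0041667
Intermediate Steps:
M = 240 (M = -1*(-240) = 240)
1/M = 1/240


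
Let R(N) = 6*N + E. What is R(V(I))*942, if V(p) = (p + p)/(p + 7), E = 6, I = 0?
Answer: 5652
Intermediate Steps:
V(p) = 2*p/(7 + p) (V(p) = (2*p)/(7 + p) = 2*p/(7 + p))
R(N) = 6 + 6*N (R(N) = 6*N + 6 = 6 + 6*N)
R(V(I))*942 = (6 + 6*(2*0/(7 + 0)))*942 = (6 + 6*(2*0/7))*942 = (6 + 6*(2*0*(⅐)))*942 = (6 + 6*0)*942 = (6 + 0)*942 = 6*942 = 5652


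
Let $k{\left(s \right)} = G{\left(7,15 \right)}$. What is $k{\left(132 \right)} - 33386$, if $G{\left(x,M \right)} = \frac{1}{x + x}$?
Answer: $- \frac{467403}{14} \approx -33386.0$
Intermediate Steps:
$G{\left(x,M \right)} = \frac{1}{2 x}$
$k{\left(s \right)} = \frac{1}{14}$ ($k{\left(s \right)} = \frac{1}{2 \cdot 7} = \frac{1}{2} \cdot \frac{1}{7} = \frac{1}{14}$)
$k{\left(132 \right)} - 33386 = \frac{1}{14} - 33386 = - \frac{467403}{14}$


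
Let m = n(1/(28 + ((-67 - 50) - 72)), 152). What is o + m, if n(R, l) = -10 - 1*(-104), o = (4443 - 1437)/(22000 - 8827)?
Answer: 413756/4391 ≈ 94.228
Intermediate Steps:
o = 1002/4391 (o = 3006/13173 = 3006*(1/13173) = 1002/4391 ≈ 0.22819)
n(R, l) = 94 (n(R, l) = -10 + 104 = 94)
m = 94
o + m = 1002/4391 + 94 = 413756/4391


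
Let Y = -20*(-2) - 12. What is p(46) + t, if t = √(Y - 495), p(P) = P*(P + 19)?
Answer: 2990 + I*√467 ≈ 2990.0 + 21.61*I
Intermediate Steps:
Y = 28 (Y = 40 - 12 = 28)
p(P) = P*(19 + P)
t = I*√467 (t = √(28 - 495) = √(-467) = I*√467 ≈ 21.61*I)
p(46) + t = 46*(19 + 46) + I*√467 = 46*65 + I*√467 = 2990 + I*√467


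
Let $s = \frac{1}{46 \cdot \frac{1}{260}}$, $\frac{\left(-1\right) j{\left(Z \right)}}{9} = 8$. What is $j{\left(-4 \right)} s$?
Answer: $- \frac{9360}{23} \approx -406.96$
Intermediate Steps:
$j{\left(Z \right)} = -72$ ($j{\left(Z \right)} = \left(-9\right) 8 = -72$)
$s = \frac{130}{23}$ ($s = \frac{1}{46 \cdot \frac{1}{260}} = \frac{1}{\frac{23}{130}} = \frac{130}{23} \approx 5.6522$)
$j{\left(-4 \right)} s = \left(-72\right) \frac{130}{23} = - \frac{9360}{23}$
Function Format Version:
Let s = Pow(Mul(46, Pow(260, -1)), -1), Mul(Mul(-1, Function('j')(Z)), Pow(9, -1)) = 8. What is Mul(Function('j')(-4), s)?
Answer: Rational(-9360, 23) ≈ -406.96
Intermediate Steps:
Function('j')(Z) = -72 (Function('j')(Z) = Mul(-9, 8) = -72)
s = Rational(130, 23) (s = Pow(Mul(46, Rational(1, 260)), -1) = Pow(Rational(23, 130), -1) = Rational(130, 23) ≈ 5.6522)
Mul(Function('j')(-4), s) = Mul(-72, Rational(130, 23)) = Rational(-9360, 23)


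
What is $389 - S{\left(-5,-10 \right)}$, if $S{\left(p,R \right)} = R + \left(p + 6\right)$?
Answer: $398$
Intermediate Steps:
$S{\left(p,R \right)} = 6 + R + p$ ($S{\left(p,R \right)} = R + \left(6 + p\right) = 6 + R + p$)
$389 - S{\left(-5,-10 \right)} = 389 - \left(6 - 10 - 5\right) = 389 - -9 = 389 + 9 = 398$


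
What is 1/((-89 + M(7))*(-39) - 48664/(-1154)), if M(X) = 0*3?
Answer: 577/2027099 ≈ 0.00028464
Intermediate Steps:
M(X) = 0
1/((-89 + M(7))*(-39) - 48664/(-1154)) = 1/((-89 + 0)*(-39) - 48664/(-1154)) = 1/(-89*(-39) - 48664*(-1/1154)) = 1/(3471 + 24332/577) = 1/(2027099/577) = 577/2027099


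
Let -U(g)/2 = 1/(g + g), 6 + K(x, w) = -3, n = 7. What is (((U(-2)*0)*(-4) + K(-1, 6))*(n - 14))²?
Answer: 3969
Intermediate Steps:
K(x, w) = -9 (K(x, w) = -6 - 3 = -9)
U(g) = -1/g (U(g) = -2/(g + g) = -2*1/(2*g) = -1/g)
(((U(-2)*0)*(-4) + K(-1, 6))*(n - 14))² = (((-1/(-2)*0)*(-4) - 9)*(7 - 14))² = (((-1*(-½)*0)*(-4) - 9)*(-7))² = ((((½)*0)*(-4) - 9)*(-7))² = ((0*(-4) - 9)*(-7))² = ((0 - 9)*(-7))² = (-9*(-7))² = 63² = 3969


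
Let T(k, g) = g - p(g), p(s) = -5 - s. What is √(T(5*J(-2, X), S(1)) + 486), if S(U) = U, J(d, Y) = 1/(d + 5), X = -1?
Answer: √493 ≈ 22.204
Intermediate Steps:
J(d, Y) = 1/(5 + d)
T(k, g) = 5 + 2*g (T(k, g) = g - (-5 - g) = g + (5 + g) = 5 + 2*g)
√(T(5*J(-2, X), S(1)) + 486) = √((5 + 2*1) + 486) = √((5 + 2) + 486) = √(7 + 486) = √493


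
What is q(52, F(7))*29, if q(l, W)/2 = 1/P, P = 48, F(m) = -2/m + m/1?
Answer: 29/24 ≈ 1.2083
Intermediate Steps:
F(m) = m - 2/m (F(m) = -2/m + m*1 = -2/m + m = m - 2/m)
q(l, W) = 1/24 (q(l, W) = 2/48 = 2*(1/48) = 1/24)
q(52, F(7))*29 = (1/24)*29 = 29/24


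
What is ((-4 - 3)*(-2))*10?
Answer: 140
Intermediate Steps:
((-4 - 3)*(-2))*10 = -7*(-2)*10 = 14*10 = 140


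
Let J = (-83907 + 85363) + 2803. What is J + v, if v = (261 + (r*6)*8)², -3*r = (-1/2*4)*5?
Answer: 181500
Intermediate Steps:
r = 10/3 (r = --1/2*4*5/3 = --1*½*4*5/3 = -(-½*4)*5/3 = -(-2)*5/3 = -⅓*(-10) = 10/3 ≈ 3.3333)
v = 177241 (v = (261 + ((10/3)*6)*8)² = (261 + 20*8)² = (261 + 160)² = 421² = 177241)
J = 4259 (J = 1456 + 2803 = 4259)
J + v = 4259 + 177241 = 181500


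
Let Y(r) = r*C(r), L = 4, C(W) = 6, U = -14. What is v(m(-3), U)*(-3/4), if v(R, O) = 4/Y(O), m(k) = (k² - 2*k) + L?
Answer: 1/28 ≈ 0.035714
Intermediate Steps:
Y(r) = 6*r (Y(r) = r*6 = 6*r)
m(k) = 4 + k² - 2*k (m(k) = (k² - 2*k) + 4 = 4 + k² - 2*k)
v(R, O) = 2/(3*O) (v(R, O) = 4/((6*O)) = 4*(1/(6*O)) = 2/(3*O))
v(m(-3), U)*(-3/4) = ((⅔)/(-14))*(-3/4) = ((⅔)*(-1/14))*(-3*¼) = -1/21*(-¾) = 1/28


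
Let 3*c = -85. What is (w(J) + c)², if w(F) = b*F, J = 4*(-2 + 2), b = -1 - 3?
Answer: 7225/9 ≈ 802.78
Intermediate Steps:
c = -85/3 (c = (⅓)*(-85) = -85/3 ≈ -28.333)
b = -4
J = 0 (J = 4*0 = 0)
w(F) = -4*F
(w(J) + c)² = (-4*0 - 85/3)² = (0 - 85/3)² = (-85/3)² = 7225/9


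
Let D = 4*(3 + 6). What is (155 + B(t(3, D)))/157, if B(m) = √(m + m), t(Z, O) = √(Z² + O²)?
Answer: 155/157 + √6*145^(¼)/157 ≈ 1.0414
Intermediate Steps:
D = 36 (D = 4*9 = 36)
t(Z, O) = √(O² + Z²)
B(m) = √2*√m (B(m) = √(2*m) = √2*√m)
(155 + B(t(3, D)))/157 = (155 + √2*√(√(36² + 3²)))/157 = (155 + √2*√(√(1296 + 9)))*(1/157) = (155 + √2*√(√1305))*(1/157) = (155 + √2*√(3*√145))*(1/157) = (155 + √2*(√3*145^(¼)))*(1/157) = (155 + √6*145^(¼))*(1/157) = 155/157 + √6*145^(¼)/157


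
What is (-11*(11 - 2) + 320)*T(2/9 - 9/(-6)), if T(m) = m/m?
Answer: 221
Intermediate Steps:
T(m) = 1
(-11*(11 - 2) + 320)*T(2/9 - 9/(-6)) = (-11*(11 - 2) + 320)*1 = (-11*9 + 320)*1 = (-99 + 320)*1 = 221*1 = 221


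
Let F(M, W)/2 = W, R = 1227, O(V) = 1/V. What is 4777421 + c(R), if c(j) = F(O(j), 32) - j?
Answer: 4776258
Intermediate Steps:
O(V) = 1/V
F(M, W) = 2*W
c(j) = 64 - j (c(j) = 2*32 - j = 64 - j)
4777421 + c(R) = 4777421 + (64 - 1*1227) = 4777421 + (64 - 1227) = 4777421 - 1163 = 4776258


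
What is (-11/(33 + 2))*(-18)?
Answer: 198/35 ≈ 5.6571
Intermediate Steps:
(-11/(33 + 2))*(-18) = (-11/35)*(-18) = ((1/35)*(-11))*(-18) = -11/35*(-18) = 198/35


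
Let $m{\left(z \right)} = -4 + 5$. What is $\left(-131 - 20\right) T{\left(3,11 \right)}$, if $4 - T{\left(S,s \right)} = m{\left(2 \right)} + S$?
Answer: $0$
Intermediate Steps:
$m{\left(z \right)} = 1$
$T{\left(S,s \right)} = 3 - S$ ($T{\left(S,s \right)} = 4 - \left(1 + S\right) = 3 - S$)
$\left(-131 - 20\right) T{\left(3,11 \right)} = \left(-131 - 20\right) \left(3 - 3\right) = - 151 \left(3 - 3\right) = \left(-151\right) 0 = 0$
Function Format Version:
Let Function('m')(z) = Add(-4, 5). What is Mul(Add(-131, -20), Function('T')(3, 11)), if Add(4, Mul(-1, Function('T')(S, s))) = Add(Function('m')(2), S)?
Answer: 0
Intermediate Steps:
Function('m')(z) = 1
Function('T')(S, s) = Add(3, Mul(-1, S)) (Function('T')(S, s) = Add(4, Mul(-1, Add(1, S))) = Add(4, Add(-1, Mul(-1, S))) = Add(3, Mul(-1, S)))
Mul(Add(-131, -20), Function('T')(3, 11)) = Mul(Add(-131, -20), Add(3, Mul(-1, 3))) = Mul(-151, Add(3, -3)) = Mul(-151, 0) = 0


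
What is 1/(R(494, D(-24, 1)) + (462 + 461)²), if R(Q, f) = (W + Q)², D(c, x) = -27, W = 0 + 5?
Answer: 1/1100930 ≈ 9.0832e-7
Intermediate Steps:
W = 5
R(Q, f) = (5 + Q)²
1/(R(494, D(-24, 1)) + (462 + 461)²) = 1/((5 + 494)² + (462 + 461)²) = 1/(499² + 923²) = 1/(249001 + 851929) = 1/1100930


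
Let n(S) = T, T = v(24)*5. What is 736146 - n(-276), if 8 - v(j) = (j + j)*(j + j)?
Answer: 747626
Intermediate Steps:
v(j) = 8 - 4*j² (v(j) = 8 - (j + j)*(j + j) = 8 - 2*j*2*j = 8 - 4*j²)
T = -11480 (T = (8 - 4*24²)*5 = (8 - 4*576)*5 = (8 - 2304)*5 = -2296*5 = -11480)
n(S) = -11480
736146 - n(-276) = 736146 - 1*(-11480) = 736146 + 11480 = 747626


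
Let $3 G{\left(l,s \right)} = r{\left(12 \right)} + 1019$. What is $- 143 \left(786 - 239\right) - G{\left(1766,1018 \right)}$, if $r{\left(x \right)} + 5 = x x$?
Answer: $-78607$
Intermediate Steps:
$r{\left(x \right)} = -5 + x^{2}$ ($r{\left(x \right)} = -5 + x x = -5 + x^{2}$)
$G{\left(l,s \right)} = 386$ ($G{\left(l,s \right)} = \frac{\left(-5 + 12^{2}\right) + 1019}{3} = \frac{\left(-5 + 144\right) + 1019}{3} = \frac{139 + 1019}{3} = \frac{1}{3} \cdot 1158 = 386$)
$- 143 \left(786 - 239\right) - G{\left(1766,1018 \right)} = - 143 \left(786 - 239\right) - 386 = \left(-143\right) 547 - 386 = -78221 - 386 = -78607$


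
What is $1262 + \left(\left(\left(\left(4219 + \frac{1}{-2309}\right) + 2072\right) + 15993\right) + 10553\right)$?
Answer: $\frac{78734590}{2309} \approx 34099.0$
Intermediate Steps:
$1262 + \left(\left(\left(\left(4219 + \frac{1}{-2309}\right) + 2072\right) + 15993\right) + 10553\right) = 1262 + \left(\left(\left(\left(4219 - \frac{1}{2309}\right) + 2072\right) + 15993\right) + 10553\right) = 1262 + \left(\left(\left(\frac{9741670}{2309} + 2072\right) + 15993\right) + 10553\right) = 1262 + \left(\left(\frac{14525918}{2309} + 15993\right) + 10553\right) = 1262 + \left(\frac{51453755}{2309} + 10553\right) = 1262 + \frac{75820632}{2309} = \frac{78734590}{2309}$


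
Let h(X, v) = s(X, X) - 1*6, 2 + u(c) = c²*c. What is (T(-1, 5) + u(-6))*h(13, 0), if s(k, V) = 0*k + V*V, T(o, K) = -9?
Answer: -37001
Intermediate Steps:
s(k, V) = V² (s(k, V) = 0 + V² = V²)
u(c) = -2 + c³ (u(c) = -2 + c²*c = -2 + c³)
h(X, v) = -6 + X² (h(X, v) = X² - 1*6 = X² - 6 = -6 + X²)
(T(-1, 5) + u(-6))*h(13, 0) = (-9 + (-2 + (-6)³))*(-6 + 13²) = (-9 + (-2 - 216))*(-6 + 169) = (-9 - 218)*163 = -227*163 = -37001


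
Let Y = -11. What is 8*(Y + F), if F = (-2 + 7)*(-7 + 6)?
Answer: -128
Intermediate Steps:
F = -5 (F = 5*(-1) = -5)
8*(Y + F) = 8*(-11 - 5) = 8*(-16) = -128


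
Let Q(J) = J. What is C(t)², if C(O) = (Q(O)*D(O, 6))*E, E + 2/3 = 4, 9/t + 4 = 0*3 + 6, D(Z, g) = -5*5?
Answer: 140625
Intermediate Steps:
D(Z, g) = -25
t = 9/2 (t = 9/(-4 + (0*3 + 6)) = 9/(-4 + (0 + 6)) = 9/(-4 + 6) = 9/2 ≈ 4.5000)
E = 10/3 (E = -⅔ + 4 = 10/3 ≈ 3.3333)
C(O) = -250*O/3 (C(O) = (O*(-25))*(10/3) = -25*O*(10/3) = -250*O/3)
C(t)² = (-250/3*9/2)² = (-375)² = 140625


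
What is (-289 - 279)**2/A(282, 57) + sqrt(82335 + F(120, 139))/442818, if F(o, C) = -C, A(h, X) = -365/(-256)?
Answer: 82591744/365 + sqrt(20549)/221409 ≈ 2.2628e+5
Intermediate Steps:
A(h, X) = 365/256 (A(h, X) = -365*(-1/256) = 365/256)
(-289 - 279)**2/A(282, 57) + sqrt(82335 + F(120, 139))/442818 = (-289 - 279)**2/(365/256) + sqrt(82335 - 1*139)/442818 = (-568)**2*(256/365) + sqrt(82335 - 139)*(1/442818) = 322624*(256/365) + sqrt(82196)*(1/442818) = 82591744/365 + (2*sqrt(20549))*(1/442818) = 82591744/365 + sqrt(20549)/221409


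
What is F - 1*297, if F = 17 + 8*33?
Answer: -16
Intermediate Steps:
F = 281 (F = 17 + 264 = 281)
F - 1*297 = 281 - 1*297 = 281 - 297 = -16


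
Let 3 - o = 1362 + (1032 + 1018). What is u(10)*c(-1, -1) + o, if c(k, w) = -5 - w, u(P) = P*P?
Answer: -3809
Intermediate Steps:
u(P) = P²
o = -3409 (o = 3 - (1362 + (1032 + 1018)) = 3 - (1362 + 2050) = 3 - 1*3412 = 3 - 3412 = -3409)
u(10)*c(-1, -1) + o = 10²*(-5 - 1*(-1)) - 3409 = 100*(-5 + 1) - 3409 = 100*(-4) - 3409 = -400 - 3409 = -3809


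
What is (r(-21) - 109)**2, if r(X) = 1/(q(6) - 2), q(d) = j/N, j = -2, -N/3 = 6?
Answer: 3467044/289 ≈ 11997.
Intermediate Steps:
N = -18 (N = -3*6 = -18)
q(d) = 1/9 (q(d) = -2/(-18) = -2*(-1/18) = 1/9)
r(X) = -9/17 (r(X) = 1/(1/9 - 2) = 1/(-17/9) = -9/17)
(r(-21) - 109)**2 = (-9/17 - 109)**2 = (-1862/17)**2 = 3467044/289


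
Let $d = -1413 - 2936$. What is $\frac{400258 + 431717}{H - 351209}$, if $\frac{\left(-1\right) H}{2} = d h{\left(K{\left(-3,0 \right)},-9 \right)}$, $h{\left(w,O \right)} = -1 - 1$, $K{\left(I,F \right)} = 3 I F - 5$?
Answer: $- \frac{166395}{73721} \approx -2.2571$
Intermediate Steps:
$K{\left(I,F \right)} = -5 + 3 F I$ ($K{\left(I,F \right)} = 3 F I - 5 = -5 + 3 F I$)
$h{\left(w,O \right)} = -2$
$d = -4349$ ($d = -1413 - 2936 = -4349$)
$H = -17396$ ($H = - 2 \left(\left(-4349\right) \left(-2\right)\right) = \left(-2\right) 8698 = -17396$)
$\frac{400258 + 431717}{H - 351209} = \frac{400258 + 431717}{-17396 - 351209} = \frac{831975}{-368605} = 831975 \left(- \frac{1}{368605}\right) = - \frac{166395}{73721}$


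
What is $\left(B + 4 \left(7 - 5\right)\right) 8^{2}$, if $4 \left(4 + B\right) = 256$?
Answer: $4352$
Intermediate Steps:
$B = 60$ ($B = -4 + \frac{1}{4} \cdot 256 = -4 + 64 = 60$)
$\left(B + 4 \left(7 - 5\right)\right) 8^{2} = \left(60 + 4 \left(7 - 5\right)\right) 8^{2} = \left(60 + 4 \cdot 2\right) 64 = \left(60 + 8\right) 64 = 68 \cdot 64 = 4352$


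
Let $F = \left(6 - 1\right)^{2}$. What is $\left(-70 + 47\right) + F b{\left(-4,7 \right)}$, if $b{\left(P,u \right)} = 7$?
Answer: $152$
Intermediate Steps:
$F = 25$ ($F = 5^{2} = 25$)
$\left(-70 + 47\right) + F b{\left(-4,7 \right)} = \left(-70 + 47\right) + 25 \cdot 7 = -23 + 175 = 152$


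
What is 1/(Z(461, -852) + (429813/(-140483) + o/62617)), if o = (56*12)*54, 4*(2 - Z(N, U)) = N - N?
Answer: -8796624011/4222505495 ≈ -2.0833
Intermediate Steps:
Z(N, U) = 2 (Z(N, U) = 2 - (N - N)/4 = 2 - ¼*0 = 2 + 0 = 2)
o = 36288 (o = 672*54 = 36288)
1/(Z(461, -852) + (429813/(-140483) + o/62617)) = 1/(2 + (429813/(-140483) + 36288/62617)) = 1/(2 + (429813*(-1/140483) + 36288*(1/62617))) = 1/(2 + (-429813/140483 + 36288/62617)) = 1/(2 - 21815753517/8796624011) = 1/(-4222505495/8796624011) = -8796624011/4222505495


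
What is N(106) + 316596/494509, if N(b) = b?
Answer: 52734550/494509 ≈ 106.64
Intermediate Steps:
N(106) + 316596/494509 = 106 + 316596/494509 = 52734550/494509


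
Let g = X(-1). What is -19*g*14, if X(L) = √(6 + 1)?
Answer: -266*√7 ≈ -703.77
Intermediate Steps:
X(L) = √7
g = √7 ≈ 2.6458
-19*g*14 = -19*√7*14 = -266*√7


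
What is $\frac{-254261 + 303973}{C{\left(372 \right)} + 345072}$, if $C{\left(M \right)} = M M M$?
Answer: $\frac{3107}{3238995} \approx 0.00095925$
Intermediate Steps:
$C{\left(M \right)} = M^{3}$ ($C{\left(M \right)} = M^{2} M = M^{3}$)
$\frac{-254261 + 303973}{C{\left(372 \right)} + 345072} = \frac{-254261 + 303973}{372^{3} + 345072} = \frac{49712}{51478848 + 345072} = \frac{49712}{51823920} = 49712 \cdot \frac{1}{51823920} = \frac{3107}{3238995}$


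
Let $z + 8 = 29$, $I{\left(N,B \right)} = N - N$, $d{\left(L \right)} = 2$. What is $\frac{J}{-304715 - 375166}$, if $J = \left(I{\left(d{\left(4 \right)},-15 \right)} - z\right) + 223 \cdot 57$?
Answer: $- \frac{4230}{226627} \approx -0.018665$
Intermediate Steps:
$I{\left(N,B \right)} = 0$
$z = 21$ ($z = -8 + 29 = 21$)
$J = 12690$ ($J = \left(0 - 21\right) + 223 \cdot 57 = \left(0 - 21\right) + 12711 = -21 + 12711 = 12690$)
$\frac{J}{-304715 - 375166} = \frac{12690}{-304715 - 375166} = \frac{12690}{-679881} = 12690 \left(- \frac{1}{679881}\right) = - \frac{4230}{226627}$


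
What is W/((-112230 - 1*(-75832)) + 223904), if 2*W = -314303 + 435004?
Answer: 120701/375012 ≈ 0.32186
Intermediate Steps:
W = 120701/2 (W = (-314303 + 435004)/2 = (1/2)*120701 = 120701/2 ≈ 60351.)
W/((-112230 - 1*(-75832)) + 223904) = 120701/(2*((-112230 - 1*(-75832)) + 223904)) = 120701/(2*((-112230 + 75832) + 223904)) = 120701/(2*(-36398 + 223904)) = (120701/2)/187506 = (120701/2)*(1/187506) = 120701/375012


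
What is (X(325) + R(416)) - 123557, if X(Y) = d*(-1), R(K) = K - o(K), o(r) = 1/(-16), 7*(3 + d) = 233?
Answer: -13795177/112 ≈ -1.2317e+5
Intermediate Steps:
d = 212/7 (d = -3 + (⅐)*233 = -3 + 233/7 = 212/7 ≈ 30.286)
o(r) = -1/16
R(K) = 1/16 + K (R(K) = K - 1*(-1/16) = K + 1/16 = 1/16 + K)
X(Y) = -212/7 (X(Y) = (212/7)*(-1) = -212/7)
(X(325) + R(416)) - 123557 = (-212/7 + (1/16 + 416)) - 123557 = (-212/7 + 6657/16) - 123557 = 43207/112 - 123557 = -13795177/112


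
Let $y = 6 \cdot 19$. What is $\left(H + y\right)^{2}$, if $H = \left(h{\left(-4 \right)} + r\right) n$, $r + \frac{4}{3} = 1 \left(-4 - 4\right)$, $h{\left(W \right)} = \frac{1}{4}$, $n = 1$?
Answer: $\frac{1585081}{144} \approx 11008.0$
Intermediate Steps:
$h{\left(W \right)} = \frac{1}{4}$
$r = - \frac{28}{3}$ ($r = - \frac{4}{3} + 1 \left(-4 - 4\right) = - \frac{4}{3} + 1 \left(-8\right) = - \frac{4}{3} - 8 = - \frac{28}{3} \approx -9.3333$)
$y = 114$
$H = - \frac{109}{12}$ ($H = \left(\frac{1}{4} - \frac{28}{3}\right) 1 = \left(- \frac{109}{12}\right) 1 = - \frac{109}{12} \approx -9.0833$)
$\left(H + y\right)^{2} = \left(- \frac{109}{12} + 114\right)^{2} = \left(\frac{1259}{12}\right)^{2} = \frac{1585081}{144}$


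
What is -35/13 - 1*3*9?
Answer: -386/13 ≈ -29.692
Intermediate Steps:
-35/13 - 1*3*9 = -35*1/13 - 3*9 = -35/13 - 27 = -386/13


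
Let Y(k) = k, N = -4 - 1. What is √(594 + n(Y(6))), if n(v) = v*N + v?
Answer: √570 ≈ 23.875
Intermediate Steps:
N = -5
n(v) = -4*v (n(v) = v*(-5) + v = -5*v + v = -4*v)
√(594 + n(Y(6))) = √(594 - 4*6) = √(594 - 24) = √570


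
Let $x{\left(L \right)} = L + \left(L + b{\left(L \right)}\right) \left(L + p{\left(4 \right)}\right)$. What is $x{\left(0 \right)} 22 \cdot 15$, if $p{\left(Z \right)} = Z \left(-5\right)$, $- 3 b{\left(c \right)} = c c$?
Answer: $0$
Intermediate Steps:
$b{\left(c \right)} = - \frac{c^{2}}{3}$ ($b{\left(c \right)} = - \frac{c c}{3} = - \frac{c^{2}}{3}$)
$p{\left(Z \right)} = - 5 Z$
$x{\left(L \right)} = L + \left(-20 + L\right) \left(L - \frac{L^{2}}{3}\right)$ ($x{\left(L \right)} = L + \left(L - \frac{L^{2}}{3}\right) \left(L - 20\right) = L + \left(L - \frac{L^{2}}{3}\right) \left(-20 + L\right) = L + \left(-20 + L\right) \left(L - \frac{L^{2}}{3}\right)$)
$x{\left(0 \right)} 22 \cdot 15 = \frac{1}{3} \cdot 0 \left(-57 - 0^{2} + 23 \cdot 0\right) 22 \cdot 15 = \frac{1}{3} \cdot 0 \left(-57 - 0 + 0\right) 22 \cdot 15 = \frac{1}{3} \cdot 0 \left(-57 + 0 + 0\right) 22 \cdot 15 = \frac{1}{3} \cdot 0 \left(-57\right) 22 \cdot 15 = 0 \cdot 22 \cdot 15 = 0 \cdot 15 = 0$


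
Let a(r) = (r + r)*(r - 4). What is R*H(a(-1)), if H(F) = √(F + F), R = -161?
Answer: -322*√5 ≈ -720.01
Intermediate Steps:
a(r) = 2*r*(-4 + r) (a(r) = (2*r)*(-4 + r) = 2*r*(-4 + r))
H(F) = √2*√F (H(F) = √(2*F) = √2*√F)
R*H(a(-1)) = -161*√2*√(2*(-1)*(-4 - 1)) = -161*√2*√(2*(-1)*(-5)) = -161*√2*√10 = -322*√5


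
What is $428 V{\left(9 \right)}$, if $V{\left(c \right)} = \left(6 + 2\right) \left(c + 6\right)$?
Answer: $51360$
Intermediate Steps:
$V{\left(c \right)} = 48 + 8 c$ ($V{\left(c \right)} = 8 \left(6 + c\right) = 48 + 8 c$)
$428 V{\left(9 \right)} = 428 \left(48 + 8 \cdot 9\right) = 428 \left(48 + 72\right) = 428 \cdot 120 = 51360$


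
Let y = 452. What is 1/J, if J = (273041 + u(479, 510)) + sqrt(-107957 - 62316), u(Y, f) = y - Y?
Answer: 273014/74536814469 - I*sqrt(170273)/74536814469 ≈ 3.6628e-6 - 5.5361e-9*I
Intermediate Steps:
u(Y, f) = 452 - Y
J = 273014 + I*sqrt(170273) (J = (273041 + (452 - 1*479)) + sqrt(-107957 - 62316) = (273041 + (452 - 479)) + sqrt(-170273) = (273041 - 27) + I*sqrt(170273) = 273014 + I*sqrt(170273) ≈ 2.7301e+5 + 412.64*I)
1/J = 1/(273014 + I*sqrt(170273))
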